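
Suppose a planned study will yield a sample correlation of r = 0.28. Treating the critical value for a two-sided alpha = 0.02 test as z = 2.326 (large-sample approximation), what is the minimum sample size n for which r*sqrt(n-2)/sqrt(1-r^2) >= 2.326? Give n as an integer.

66

r√(n−2)/√(1−r²) ≥ 2.326  ⇔  n−2 ≥ (2.326)²·(1−r²)/r²
(1−r²)/r² = (1−0.0784)/0.0784 = 11.7551
n ≥ 2 + 5.410276·11.7551 = 2 + 63.5983 = 65.5983
⌈65.5983⌉ = 66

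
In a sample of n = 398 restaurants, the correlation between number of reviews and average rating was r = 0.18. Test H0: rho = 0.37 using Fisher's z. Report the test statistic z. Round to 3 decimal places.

-4.103

Fisher z: atanh(0.18) = 0.181983, atanh(0.37) = 0.388423
z = (z_r − z_0)·√(n−3) = (0.181983 − 0.388423)·√395 = -0.206440 · 19.874607 = -4.103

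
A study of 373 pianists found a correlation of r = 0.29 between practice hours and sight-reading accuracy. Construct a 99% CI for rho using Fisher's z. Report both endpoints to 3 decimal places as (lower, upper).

(0.163, 0.407)

z_r = atanh(0.29) = 0.298566;  SE = 1/√(n−3) = 1/√370 = 0.051988
z-limits: 0.298566 ± 2.576·0.051988 = 0.298566 ± 0.133921 = [0.164645, 0.432487]
ρ-limits: (tanh 0.164645, tanh 0.432487) = (0.163, 0.407)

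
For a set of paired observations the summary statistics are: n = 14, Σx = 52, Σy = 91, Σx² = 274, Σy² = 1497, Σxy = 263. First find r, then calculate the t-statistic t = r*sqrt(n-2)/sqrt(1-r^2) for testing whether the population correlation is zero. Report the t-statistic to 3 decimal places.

-0.999

Numerator: nΣxy − (Σx)(Σy) = 14·263 − (52)(91) = -1050
Denominator: √[(nΣx²−(Σx)²)(nΣy²−(Σy)²)]
  nΣx²−(Σx)² = 14·274 − 2704 = 1132;  nΣy²−(Σy)² = 14·1497 − 8281 = 12677
  √(1132·12677) = √14350364 = 3788.1874
r = -1050 / 3788.1874 = -0.2772
t = r·√(n−2)/√(1−r²) = -0.2772·√12 / √(1−0.076840) = -0.960249 / 0.960812 = -0.999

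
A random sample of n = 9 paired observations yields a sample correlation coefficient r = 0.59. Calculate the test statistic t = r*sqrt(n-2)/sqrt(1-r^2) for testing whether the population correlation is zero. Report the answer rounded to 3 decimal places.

1 − r² = 1 − 0.3481 = 0.6519;  √(1−r²) = 0.807403
√(n−2) = √7 = 2.645751
t = r·√(n−2)/√(1−r²) = 0.59 · 2.645751 / 0.807403 = 1.933

1.933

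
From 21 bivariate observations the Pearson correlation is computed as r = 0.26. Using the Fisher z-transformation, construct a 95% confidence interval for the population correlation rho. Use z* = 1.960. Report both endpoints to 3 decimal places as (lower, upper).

(-0.193, 0.622)

Fisher z: z_r = atanh(r) = ½·ln((1+0.26)/(1−0.26)) = 0.266108
SE(z) = 1/√(n−3) = 1/√18 = 0.235702
95% ⇒ z* = 1.960; margin = 1.960·0.235702 = 0.461976
CI on z-scale: (-0.195868, 0.728084)
Back-transform: tanh(-0.195868) = -0.193401, tanh(0.728084) = 0.621892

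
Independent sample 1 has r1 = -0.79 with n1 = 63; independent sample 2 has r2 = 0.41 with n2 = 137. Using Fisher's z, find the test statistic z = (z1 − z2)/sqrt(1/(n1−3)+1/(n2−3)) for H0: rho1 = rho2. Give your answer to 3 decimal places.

-9.702

z1 = atanh(-0.79) = -1.071432,  z2 = atanh(0.41) = 0.435611
SE = √(1/(n1−3) + 1/(n2−3)) = √(1/60 + 1/134) = √(0.0166667 + 0.0074627) = √0.0241294 = 0.155336
z = (z1 − z2)/SE = (-1.071432 − 0.435611) / 0.155336 = -1.507043 / 0.155336 = -9.702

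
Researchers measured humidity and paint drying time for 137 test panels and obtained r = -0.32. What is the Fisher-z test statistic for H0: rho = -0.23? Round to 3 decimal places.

-1.128

Fisher z: atanh(-0.32) = -0.331647, atanh(-0.23) = -0.234189
z = (z_r − z_0)·√(n−3) = (-0.331647 − (-0.234189))·√134 = -0.097458 · 11.575837 = -1.128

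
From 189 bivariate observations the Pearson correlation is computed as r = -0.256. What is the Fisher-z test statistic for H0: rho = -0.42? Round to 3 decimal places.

z_r = atanh(-0.256) = -0.261823,  z_0 = atanh(-0.42) = -0.447692
SE = 1/√(n−3) = 1/√186 = 0.073324
z = (z_r − z_0)/SE = (-0.261823 − (-0.447692)) / 0.073324 = 0.185869 / 0.073324 = 2.535

2.535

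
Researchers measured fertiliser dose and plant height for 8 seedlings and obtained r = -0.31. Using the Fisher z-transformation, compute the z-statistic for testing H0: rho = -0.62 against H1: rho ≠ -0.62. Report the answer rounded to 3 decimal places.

0.904

Fisher z: atanh(-0.31) = -0.320545, atanh(-0.62) = -0.725005
z = (z_r − z_0)·√(n−3) = (-0.320545 − (-0.725005))·√5 = 0.404460 · 2.236068 = 0.904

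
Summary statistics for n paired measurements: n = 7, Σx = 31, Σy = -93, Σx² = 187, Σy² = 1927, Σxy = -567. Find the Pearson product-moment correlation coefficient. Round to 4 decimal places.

-0.8368

Numerator: nΣxy − (Σx)(Σy) = 7·(-567) − (31)(-93) = -1086
Denominator: √[(nΣx²−(Σx)²)(nΣy²−(Σy)²)]
  nΣx²−(Σx)² = 7·187 − 961 = 348;  nΣy²−(Σy)² = 7·1927 − 8649 = 4840
  √(348·4840) = √1684320 = 1297.8135
r = -1086 / 1297.8135 = -0.8368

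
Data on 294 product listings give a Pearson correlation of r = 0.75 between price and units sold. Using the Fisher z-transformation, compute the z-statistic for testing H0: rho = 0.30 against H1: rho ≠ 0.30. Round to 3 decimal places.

Fisher z: atanh(0.75) = 0.972955, atanh(0.30) = 0.309520
z = (z_r − z_0)·√(n−3) = (0.972955 − 0.309520)·√291 = 0.663435 · 17.058722 = 11.317

11.317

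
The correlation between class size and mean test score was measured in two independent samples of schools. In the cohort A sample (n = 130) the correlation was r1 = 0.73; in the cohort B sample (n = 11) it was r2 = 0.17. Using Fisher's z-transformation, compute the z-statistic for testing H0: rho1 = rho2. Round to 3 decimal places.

z1 = atanh(0.73) = 0.928727,  z2 = atanh(0.17) = 0.171667
SE = √(1/(n1−3) + 1/(n2−3)) = √(1/127 + 1/8) = √(0.0078740 + 0.1250000) = √0.1328740 = 0.364519
z = (z1 − z2)/SE = (0.928727 − 0.171667) / 0.364519 = 0.757060 / 0.364519 = 2.077

2.077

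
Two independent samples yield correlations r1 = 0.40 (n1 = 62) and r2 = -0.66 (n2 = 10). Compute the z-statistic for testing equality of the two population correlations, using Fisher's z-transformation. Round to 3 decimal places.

z1 = atanh(0.40) = 0.423649,  z2 = atanh(-0.66) = -0.792814
SE = √(1/(n1−3) + 1/(n2−3)) = √(1/59 + 1/7) = √(0.0169492 + 0.1428571) = √0.1598063 = 0.399758
z = (z1 − z2)/SE = (0.423649 − (-0.792814)) / 0.399758 = 1.216463 / 0.399758 = 3.043

3.043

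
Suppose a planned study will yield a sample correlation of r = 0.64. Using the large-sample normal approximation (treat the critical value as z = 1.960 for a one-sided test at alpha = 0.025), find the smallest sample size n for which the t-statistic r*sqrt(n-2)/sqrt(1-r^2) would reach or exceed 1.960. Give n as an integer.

Need r·√(n−2)/√(1−r²) ≥ 1.960
√(n−2) ≥ 1.960·√(1−0.4096) / 0.64 = 1.960·0.768375 / 0.64 = 2.3531
n−2 ≥ 5.5371  ⇒  n ≥ 7.5371
Smallest integer n = 8

8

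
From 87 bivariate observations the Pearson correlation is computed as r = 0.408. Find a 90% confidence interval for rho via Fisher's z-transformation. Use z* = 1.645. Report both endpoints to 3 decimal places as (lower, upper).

Fisher z: z_r = atanh(r) = ½·ln((1+0.408)/(1−0.408)) = 0.433209
SE(z) = 1/√(n−3) = 1/√84 = 0.109109
90% ⇒ z* = 1.645; margin = 1.645·0.109109 = 0.179484
CI on z-scale: (0.253725, 0.612693)
Back-transform: tanh(0.253725) = 0.248417, tanh(0.612693) = 0.546020

(0.248, 0.546)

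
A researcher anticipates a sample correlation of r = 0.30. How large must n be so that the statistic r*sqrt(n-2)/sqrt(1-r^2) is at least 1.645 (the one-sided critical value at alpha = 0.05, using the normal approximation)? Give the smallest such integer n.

Need r·√(n−2)/√(1−r²) ≥ 1.645
√(n−2) ≥ 1.645·√(1−0.0900) / 0.30 = 1.645·0.953939 / 0.30 = 5.2308
n−2 ≥ 27.3613  ⇒  n ≥ 29.3613
Smallest integer n = 30

30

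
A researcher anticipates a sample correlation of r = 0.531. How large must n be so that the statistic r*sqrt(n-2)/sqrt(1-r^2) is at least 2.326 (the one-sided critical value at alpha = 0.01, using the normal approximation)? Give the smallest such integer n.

16

r√(n−2)/√(1−r²) ≥ 2.326  ⇔  n−2 ≥ (2.326)²·(1−r²)/r²
(1−r²)/r² = (1−0.281961)/0.281961 = 2.5466
n ≥ 2 + 5.410276·2.5466 = 2 + 13.7778 = 15.7778
⌈15.7778⌉ = 16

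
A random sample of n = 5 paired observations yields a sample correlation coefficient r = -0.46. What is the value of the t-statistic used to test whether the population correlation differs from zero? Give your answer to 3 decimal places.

t = r·√(n−2) / √(1−r²) with r = -0.46, n = 5
  = -0.46·√3 / √(1 − 0.2116)
  = -0.46·1.732051 / 0.887919
  = -0.796743 / 0.887919 = -0.897

-0.897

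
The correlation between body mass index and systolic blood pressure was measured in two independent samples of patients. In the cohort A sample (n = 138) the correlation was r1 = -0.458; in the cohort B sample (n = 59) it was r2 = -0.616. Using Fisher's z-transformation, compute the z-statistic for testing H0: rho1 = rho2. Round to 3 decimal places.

1.408

z1 = atanh(-0.458) = -0.494777,  z2 = atanh(-0.616) = -0.718533
SE = √(1/(n1−3) + 1/(n2−3)) = √(1/135 + 1/56) = √(0.0074074 + 0.0178571) = √0.0252645 = 0.158948
z = (z1 − z2)/SE = (-0.494777 − (-0.718533)) / 0.158948 = 0.223756 / 0.158948 = 1.408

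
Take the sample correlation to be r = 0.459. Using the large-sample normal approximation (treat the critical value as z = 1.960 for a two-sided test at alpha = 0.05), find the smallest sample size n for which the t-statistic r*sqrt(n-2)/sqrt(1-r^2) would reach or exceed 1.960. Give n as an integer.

17

Need r·√(n−2)/√(1−r²) ≥ 1.960
√(n−2) ≥ 1.960·√(1−0.210681) / 0.459 = 1.960·0.888436 / 0.459 = 3.7938
n−2 ≥ 14.3929  ⇒  n ≥ 16.3929
Smallest integer n = 17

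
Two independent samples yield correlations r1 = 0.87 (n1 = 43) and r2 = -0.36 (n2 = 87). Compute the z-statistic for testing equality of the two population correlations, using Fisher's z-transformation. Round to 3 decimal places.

8.901

z1 = atanh(0.87) = 1.333080,  z2 = atanh(-0.36) = -0.376886
SE = √(1/(n1−3) + 1/(n2−3)) = √(1/40 + 1/84) = √(0.0250000 + 0.0119048) = √0.0369048 = 0.192106
z = (z1 − z2)/SE = (1.333080 − (-0.376886)) / 0.192106 = 1.709966 / 0.192106 = 8.901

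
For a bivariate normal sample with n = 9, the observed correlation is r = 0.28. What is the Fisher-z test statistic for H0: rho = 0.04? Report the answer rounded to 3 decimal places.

0.607

z_r = atanh(0.28) = 0.287682,  z_0 = atanh(0.04) = 0.040021
SE = 1/√(n−3) = 1/√6 = 0.408248
z = (z_r − z_0)/SE = (0.287682 − 0.040021) / 0.408248 = 0.247661 / 0.408248 = 0.607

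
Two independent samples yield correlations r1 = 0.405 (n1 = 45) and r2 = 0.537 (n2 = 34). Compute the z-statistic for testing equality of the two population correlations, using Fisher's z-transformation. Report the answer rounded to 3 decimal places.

z1 = atanh(0.405) = 0.429616,  z2 = atanh(0.537) = 0.599930
SE = √(1/(n1−3) + 1/(n2−3)) = √(1/42 + 1/31) = √(0.0238095 + 0.0322581) = √0.0560676 = 0.236786
z = (z1 − z2)/SE = (0.429616 − 0.599930) / 0.236786 = -0.170314 / 0.236786 = -0.719

-0.719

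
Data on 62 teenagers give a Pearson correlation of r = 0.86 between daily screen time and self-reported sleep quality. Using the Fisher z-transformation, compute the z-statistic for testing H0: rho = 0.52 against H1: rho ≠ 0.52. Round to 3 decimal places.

5.507

z_r = atanh(0.86) = 1.293345,  z_0 = atanh(0.52) = 0.576340
SE = 1/√(n−3) = 1/√59 = 0.130189
z = (z_r − z_0)/SE = (1.293345 − 0.576340) / 0.130189 = 0.717005 / 0.130189 = 5.507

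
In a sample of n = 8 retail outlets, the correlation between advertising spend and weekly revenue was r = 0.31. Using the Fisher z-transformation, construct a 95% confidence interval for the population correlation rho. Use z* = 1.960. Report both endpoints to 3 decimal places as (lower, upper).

z_r = atanh(0.31) = 0.320545;  SE = 1/√(n−3) = 1/√5 = 0.447214
z-limits: 0.320545 ± 1.960·0.447214 = 0.320545 ± 0.876539 = [-0.555994, 1.197084]
ρ-limits: (tanh -0.555994, tanh 1.197084) = (-0.505, 0.833)

(-0.505, 0.833)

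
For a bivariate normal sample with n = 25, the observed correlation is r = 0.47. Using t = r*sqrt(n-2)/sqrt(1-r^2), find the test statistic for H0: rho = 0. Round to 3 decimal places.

t = r·√(n−2) / √(1−r²) with r = 0.47, n = 25
  = 0.47·√23 / √(1 − 0.2209)
  = 0.47·4.795832 / 0.882666
  = 2.254041 / 0.882666 = 2.554

2.554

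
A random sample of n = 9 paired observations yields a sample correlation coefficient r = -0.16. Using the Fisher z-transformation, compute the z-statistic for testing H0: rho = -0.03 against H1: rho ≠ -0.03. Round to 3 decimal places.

-0.322

z_r = atanh(-0.16) = -0.161387,  z_0 = atanh(-0.03) = -0.030009
SE = 1/√(n−3) = 1/√6 = 0.408248
z = (z_r − z_0)/SE = (-0.161387 − (-0.030009)) / 0.408248 = -0.131378 / 0.408248 = -0.322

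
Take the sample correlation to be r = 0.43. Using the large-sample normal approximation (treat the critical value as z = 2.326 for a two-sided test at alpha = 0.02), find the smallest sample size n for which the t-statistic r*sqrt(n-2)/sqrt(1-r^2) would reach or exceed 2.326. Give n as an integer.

Need r·√(n−2)/√(1−r²) ≥ 2.326
√(n−2) ≥ 2.326·√(1−0.1849) / 0.43 = 2.326·0.902829 / 0.43 = 4.8837
n−2 ≥ 23.8505  ⇒  n ≥ 25.8505
Smallest integer n = 26

26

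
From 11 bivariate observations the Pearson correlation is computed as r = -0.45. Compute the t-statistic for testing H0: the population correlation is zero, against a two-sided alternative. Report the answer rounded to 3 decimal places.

t = r·√(n−2) / √(1−r²) with r = -0.45, n = 11
  = -0.45·√9 / √(1 − 0.2025)
  = -0.45·3.000000 / 0.893029
  = -1.350000 / 0.893029 = -1.512

-1.512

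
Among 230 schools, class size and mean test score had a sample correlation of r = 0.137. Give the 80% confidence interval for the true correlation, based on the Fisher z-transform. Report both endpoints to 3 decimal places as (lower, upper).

(0.053, 0.219)

z_r = atanh(0.137) = 0.137867;  SE = 1/√(n−3) = 1/√227 = 0.066372
z-limits: 0.137867 ± 1.282·0.066372 = 0.137867 ± 0.085089 = [0.052778, 0.222956]
ρ-limits: (tanh 0.052778, tanh 0.222956) = (0.053, 0.219)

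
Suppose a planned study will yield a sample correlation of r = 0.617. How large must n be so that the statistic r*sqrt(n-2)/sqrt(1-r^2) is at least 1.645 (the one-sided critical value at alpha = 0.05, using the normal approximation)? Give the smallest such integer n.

Need r·√(n−2)/√(1−r²) ≥ 1.645
√(n−2) ≥ 1.645·√(1−0.380689) / 0.617 = 1.645·0.786963 / 0.617 = 2.0981
n−2 ≥ 4.4020  ⇒  n ≥ 6.4020
Smallest integer n = 7

7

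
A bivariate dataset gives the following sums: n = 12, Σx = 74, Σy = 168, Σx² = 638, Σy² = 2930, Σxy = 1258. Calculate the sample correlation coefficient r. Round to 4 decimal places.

0.6851

Numerator: nΣxy − (Σx)(Σy) = 12·1258 − (74)(168) = 2664
Denominator: √[(nΣx²−(Σx)²)(nΣy²−(Σy)²)]
  nΣx²−(Σx)² = 12·638 − 5476 = 2180;  nΣy²−(Σy)² = 12·2930 − 28224 = 6936
  √(2180·6936) = √15120480 = 3888.5061
r = 2664 / 3888.5061 = 0.6851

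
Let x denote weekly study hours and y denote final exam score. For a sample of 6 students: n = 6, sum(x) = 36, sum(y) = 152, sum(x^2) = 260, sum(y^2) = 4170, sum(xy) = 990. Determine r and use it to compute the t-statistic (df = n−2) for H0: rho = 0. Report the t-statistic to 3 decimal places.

1.748

Numerator: nΣxy − (Σx)(Σy) = 6·990 − (36)(152) = 468
Denominator: √[(nΣx²−(Σx)²)(nΣy²−(Σy)²)]
  nΣx²−(Σx)² = 6·260 − 1296 = 264;  nΣy²−(Σy)² = 6·4170 − 23104 = 1916
  √(264·1916) = √505824 = 711.2130
r = 468 / 711.2130 = 0.6580
t = r·√(n−2)/√(1−r²) = 0.6580·√4 / √(1−0.432964) = 1.316000 / 0.753018 = 1.748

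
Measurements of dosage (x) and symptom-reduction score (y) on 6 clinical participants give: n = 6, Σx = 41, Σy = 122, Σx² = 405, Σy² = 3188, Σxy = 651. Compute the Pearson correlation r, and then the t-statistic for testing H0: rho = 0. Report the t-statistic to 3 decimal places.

-1.559

Numerator: nΣxy − (Σx)(Σy) = 6·651 − (41)(122) = -1096
Denominator: √[(nΣx²−(Σx)²)(nΣy²−(Σy)²)]
  nΣx²−(Σx)² = 6·405 − 1681 = 749;  nΣy²−(Σy)² = 6·3188 − 14884 = 4244
  √(749·4244) = √3178756 = 1782.9066
r = -1096 / 1782.9066 = -0.6147
t = r·√(n−2)/√(1−r²) = -0.6147·√4 / √(1−0.377856) = -1.229400 / 0.788761 = -1.559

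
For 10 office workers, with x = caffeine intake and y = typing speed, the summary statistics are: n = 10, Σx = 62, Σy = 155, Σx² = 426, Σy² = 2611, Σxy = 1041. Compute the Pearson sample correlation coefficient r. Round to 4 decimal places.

Numerator: nΣxy − (Σx)(Σy) = 10·1041 − (62)(155) = 800
Denominator: √[(nΣx²−(Σx)²)(nΣy²−(Σy)²)]
  nΣx²−(Σx)² = 10·426 − 3844 = 416;  nΣy²−(Σy)² = 10·2611 − 24025 = 2085
  √(416·2085) = √867360 = 931.3216
r = 800 / 931.3216 = 0.8590

0.8590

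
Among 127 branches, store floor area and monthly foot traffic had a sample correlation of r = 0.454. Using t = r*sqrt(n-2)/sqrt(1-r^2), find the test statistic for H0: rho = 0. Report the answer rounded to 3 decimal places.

5.697

1 − r² = 1 − 0.206116 = 0.793884;  √(1−r²) = 0.891002
√(n−2) = √125 = 11.180340
t = r·√(n−2)/√(1−r²) = 0.454 · 11.180340 / 0.891002 = 5.697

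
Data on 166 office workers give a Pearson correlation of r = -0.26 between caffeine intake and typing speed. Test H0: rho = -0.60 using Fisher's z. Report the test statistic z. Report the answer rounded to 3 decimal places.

Fisher z: atanh(-0.26) = -0.266108, atanh(-0.60) = -0.693147
z = (z_r − z_0)·√(n−3) = (-0.266108 − (-0.693147))·√163 = 0.427039 · 12.767145 = 5.452

5.452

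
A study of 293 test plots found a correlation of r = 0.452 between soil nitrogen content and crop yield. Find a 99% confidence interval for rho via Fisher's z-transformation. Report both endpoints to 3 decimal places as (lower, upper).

Fisher z: z_r = atanh(r) = ½·ln((1+0.452)/(1−0.452)) = 0.487211
SE(z) = 1/√(n−3) = 1/√290 = 0.058722
99% ⇒ z* = 2.576; margin = 2.576·0.058722 = 0.151268
CI on z-scale: (0.335943, 0.638479)
Back-transform: tanh(0.335943) = 0.323851, tanh(0.638479) = 0.563863

(0.324, 0.564)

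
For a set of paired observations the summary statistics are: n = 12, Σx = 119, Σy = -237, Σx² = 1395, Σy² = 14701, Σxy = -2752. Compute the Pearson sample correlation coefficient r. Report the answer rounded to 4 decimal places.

-0.2738

Numerator: nΣxy − (Σx)(Σy) = 12·(-2752) − (119)(-237) = -4821
Denominator: √[(nΣx²−(Σx)²)(nΣy²−(Σy)²)]
  nΣx²−(Σx)² = 12·1395 − 14161 = 2579;  nΣy²−(Σy)² = 12·14701 − 56169 = 120243
  √(2579·120243) = √310106697 = 17609.8466
r = -4821 / 17609.8466 = -0.2738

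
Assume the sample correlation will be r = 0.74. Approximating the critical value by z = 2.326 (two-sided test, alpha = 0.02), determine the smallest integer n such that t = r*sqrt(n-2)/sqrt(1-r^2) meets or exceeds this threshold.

7

Need r·√(n−2)/√(1−r²) ≥ 2.326
√(n−2) ≥ 2.326·√(1−0.5476) / 0.74 = 2.326·0.672607 / 0.74 = 2.1142
n−2 ≥ 4.4698  ⇒  n ≥ 6.4698
Smallest integer n = 7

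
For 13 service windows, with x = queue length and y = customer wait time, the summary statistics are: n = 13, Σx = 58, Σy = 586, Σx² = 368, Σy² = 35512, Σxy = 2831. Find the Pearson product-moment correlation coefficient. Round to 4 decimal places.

S_xy = nΣxy − ΣxΣy = 13·2831 − 58·586 = 36803 − 33988 = 2815
S_xx = nΣx² − (Σx)² = 13·368 − 58² = 4784 − 3364 = 1420
S_yy = nΣy² − (Σy)² = 13·35512 − 586² = 461656 − 343396 = 118260
r = S_xy / √(S_xx·S_yy) = 2815 / √(1420·118260) = 2815 / √167929200 = 2815 / 12958.7499 = 0.2172

0.2172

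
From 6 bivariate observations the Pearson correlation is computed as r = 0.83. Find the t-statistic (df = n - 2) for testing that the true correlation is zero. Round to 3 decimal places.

2.976

t = r·√(n−2) / √(1−r²) with r = 0.83, n = 6
  = 0.83·√4 / √(1 − 0.6889)
  = 0.83·2.000000 / 0.557763
  = 1.660000 / 0.557763 = 2.976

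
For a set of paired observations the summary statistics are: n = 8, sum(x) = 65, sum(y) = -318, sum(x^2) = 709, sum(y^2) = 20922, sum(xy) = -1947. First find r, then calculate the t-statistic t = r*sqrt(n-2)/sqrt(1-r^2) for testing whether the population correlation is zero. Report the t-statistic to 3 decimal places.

1.492

S_xy = nΣxy − ΣxΣy = 8·(-1947) − 65·(-318) = -15576 − (-20670) = 5094
S_xx = nΣx² − (Σx)² = 8·709 − 65² = 5672 − 4225 = 1447
S_yy = nΣy² − (Σy)² = 8·20922 − (-318)² = 167376 − 101124 = 66252
r = S_xy / √(S_xx·S_yy) = 5094 / √(1447·66252) = 5094 / √95866644 = 5094 / 9791.1513 = 0.5203
t = r·√(n−2)/√(1−r²) = 0.5203·√6 / √(1−0.270712) = 1.274470 / 0.853984 = 1.492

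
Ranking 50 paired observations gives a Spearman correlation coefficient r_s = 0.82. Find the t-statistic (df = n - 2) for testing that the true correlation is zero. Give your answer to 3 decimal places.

1 − r_s² = 1 − 0.6724 = 0.3276;  √(1−r_s²) = 0.572364
√(n−2) = √48 = 6.928203
t = r_s·√(n−2)/√(1−r_s²) = 0.82 · 6.928203 / 0.572364 = 9.926

9.926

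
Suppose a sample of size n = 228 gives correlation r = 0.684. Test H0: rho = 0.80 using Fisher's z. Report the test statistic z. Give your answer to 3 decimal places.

Fisher z: atanh(0.684) = 0.836592, atanh(0.80) = 1.098612
z = (z_r − z_0)·√(n−3) = (0.836592 − 1.098612)·√225 = -0.262020 · 15.000000 = -3.930

-3.930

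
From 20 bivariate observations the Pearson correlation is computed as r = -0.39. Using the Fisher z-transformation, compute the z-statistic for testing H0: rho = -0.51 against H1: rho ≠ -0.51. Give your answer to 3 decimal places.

Fisher z: atanh(-0.39) = -0.411800, atanh(-0.51) = -0.562730
z = (z_r − z_0)·√(n−3) = (-0.411800 − (-0.562730))·√17 = 0.150930 · 4.123106 = 0.622

0.622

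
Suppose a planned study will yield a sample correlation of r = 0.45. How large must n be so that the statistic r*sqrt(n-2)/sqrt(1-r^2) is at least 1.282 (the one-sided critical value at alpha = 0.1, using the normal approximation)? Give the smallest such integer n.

Need r·√(n−2)/√(1−r²) ≥ 1.282
√(n−2) ≥ 1.282·√(1−0.2025) / 0.45 = 1.282·0.893029 / 0.45 = 2.5441
n−2 ≥ 6.4724  ⇒  n ≥ 8.4724
Smallest integer n = 9

9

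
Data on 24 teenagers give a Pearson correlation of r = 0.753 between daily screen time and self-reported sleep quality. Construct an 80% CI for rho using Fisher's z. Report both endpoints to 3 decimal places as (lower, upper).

z_r = atanh(0.753) = 0.979848;  SE = 1/√(n−3) = 1/√21 = 0.218218
z-limits: 0.979848 ± 1.282·0.218218 = 0.979848 ± 0.279755 = [0.700093, 1.259603]
ρ-limits: (tanh 0.700093, tanh 1.259603) = (0.604, 0.851)

(0.604, 0.851)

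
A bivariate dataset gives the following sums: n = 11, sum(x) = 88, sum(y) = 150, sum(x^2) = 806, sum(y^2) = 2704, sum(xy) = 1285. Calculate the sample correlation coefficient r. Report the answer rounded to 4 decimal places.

Numerator: nΣxy − (Σx)(Σy) = 11·1285 − (88)(150) = 935
Denominator: √[(nΣx²−(Σx)²)(nΣy²−(Σy)²)]
  nΣx²−(Σx)² = 11·806 − 7744 = 1122;  nΣy²−(Σy)² = 11·2704 − 22500 = 7244
  √(1122·7244) = √8127768 = 2850.9241
r = 935 / 2850.9241 = 0.3280

0.3280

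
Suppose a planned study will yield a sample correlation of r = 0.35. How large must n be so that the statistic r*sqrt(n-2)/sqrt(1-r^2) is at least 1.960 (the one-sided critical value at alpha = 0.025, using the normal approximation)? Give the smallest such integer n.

Need r·√(n−2)/√(1−r²) ≥ 1.960
√(n−2) ≥ 1.960·√(1−0.1225) / 0.35 = 1.960·0.936750 / 0.35 = 5.2458
n−2 ≥ 27.5184  ⇒  n ≥ 29.5184
Smallest integer n = 30

30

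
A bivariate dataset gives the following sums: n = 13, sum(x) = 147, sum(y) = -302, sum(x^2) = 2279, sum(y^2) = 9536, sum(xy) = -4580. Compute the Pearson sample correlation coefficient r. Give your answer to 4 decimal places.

Numerator: nΣxy − (Σx)(Σy) = 13·(-4580) − (147)(-302) = -15146
Denominator: √[(nΣx²−(Σx)²)(nΣy²−(Σy)²)]
  nΣx²−(Σx)² = 13·2279 − 21609 = 8018;  nΣy²−(Σy)² = 13·9536 − 91204 = 32764
  √(8018·32764) = √262701752 = 16208.0768
r = -15146 / 16208.0768 = -0.9345

-0.9345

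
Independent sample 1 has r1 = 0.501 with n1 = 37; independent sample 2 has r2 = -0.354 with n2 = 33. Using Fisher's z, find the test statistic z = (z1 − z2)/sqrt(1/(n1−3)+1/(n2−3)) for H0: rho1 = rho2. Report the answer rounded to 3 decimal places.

3.675

Fisher z-transforms: z1 = atanh(0.501) = 0.550640, z2 = atanh(-0.354) = -0.370009; difference d = 0.920649
Var(d) = 1/34 + 1/30 = 0.0294118 + 0.0333333 = 0.0627451
z = d/√Var(d) = 0.920649 / √0.0627451 = 0.920649 / 0.250490 = 3.675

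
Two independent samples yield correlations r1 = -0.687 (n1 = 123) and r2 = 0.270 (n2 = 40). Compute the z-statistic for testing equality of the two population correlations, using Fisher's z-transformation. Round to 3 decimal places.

-5.951

z1 = atanh(-0.687) = -0.842252,  z2 = atanh(0.270) = 0.276864
SE = √(1/(n1−3) + 1/(n2−3)) = √(1/120 + 1/37) = √(0.0083333 + 0.0270270) = √0.0353603 = 0.188043
z = (z1 − z2)/SE = (-0.842252 − 0.276864) / 0.188043 = -1.119116 / 0.188043 = -5.951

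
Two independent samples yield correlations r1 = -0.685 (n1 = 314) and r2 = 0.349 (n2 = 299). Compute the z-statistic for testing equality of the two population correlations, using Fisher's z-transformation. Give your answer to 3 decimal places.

Fisher z-transforms: z1 = atanh(-0.685) = -0.838474, z2 = atanh(0.349) = 0.364305; difference d = -1.202779
Var(d) = 1/311 + 1/296 = 0.0032154 + 0.0033784 = 0.0065938
z = d/√Var(d) = -1.202779 / √0.0065938 = -1.202779 / 0.081202 = -14.812

-14.812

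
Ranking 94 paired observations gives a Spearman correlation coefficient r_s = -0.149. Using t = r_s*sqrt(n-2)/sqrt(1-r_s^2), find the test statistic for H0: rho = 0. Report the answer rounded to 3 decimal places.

t = r_s·√(n−2) / √(1−r_s²) with r_s = -0.149, n = 94
  = -0.149·√92 / √(1 − 0.022201)
  = -0.149·9.591663 / 0.988837
  = -1.429158 / 0.988837 = -1.445

-1.445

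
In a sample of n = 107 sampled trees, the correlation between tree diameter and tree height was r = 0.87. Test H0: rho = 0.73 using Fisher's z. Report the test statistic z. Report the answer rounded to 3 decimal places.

4.124

Fisher z: atanh(0.87) = 1.333080, atanh(0.73) = 0.928727
z = (z_r − z_0)·√(n−3) = (1.333080 − 0.928727)·√104 = 0.404353 · 10.198039 = 4.124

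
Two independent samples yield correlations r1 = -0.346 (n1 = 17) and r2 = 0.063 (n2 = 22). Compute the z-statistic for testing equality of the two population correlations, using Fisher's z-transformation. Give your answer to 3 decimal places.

-1.204

z1 = atanh(-0.346) = -0.360893,  z2 = atanh(0.063) = 0.063084
SE = √(1/(n1−3) + 1/(n2−3)) = √(1/14 + 1/19) = √(0.0714286 + 0.0526316) = √0.1240602 = 0.352222
z = (z1 − z2)/SE = (-0.360893 − 0.063084) / 0.352222 = -0.423977 / 0.352222 = -1.204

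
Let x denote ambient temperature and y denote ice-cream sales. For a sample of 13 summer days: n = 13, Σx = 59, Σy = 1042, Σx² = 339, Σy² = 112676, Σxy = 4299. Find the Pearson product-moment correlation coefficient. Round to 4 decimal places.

-0.2984

Numerator: nΣxy − (Σx)(Σy) = 13·4299 − (59)(1042) = -5591
Denominator: √[(nΣx²−(Σx)²)(nΣy²−(Σy)²)]
  nΣx²−(Σx)² = 13·339 − 3481 = 926;  nΣy²−(Σy)² = 13·112676 − 1085764 = 379024
  √(926·379024) = √350976224 = 18734.3594
r = -5591 / 18734.3594 = -0.2984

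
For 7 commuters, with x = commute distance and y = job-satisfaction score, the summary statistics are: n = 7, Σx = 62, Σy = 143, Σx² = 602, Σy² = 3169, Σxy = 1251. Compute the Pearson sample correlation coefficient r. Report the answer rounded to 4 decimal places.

Numerator: nΣxy − (Σx)(Σy) = 7·1251 − (62)(143) = -109
Denominator: √[(nΣx²−(Σx)²)(nΣy²−(Σy)²)]
  nΣx²−(Σx)² = 7·602 − 3844 = 370;  nΣy²−(Σy)² = 7·3169 − 20449 = 1734
  √(370·1734) = √641580 = 800.9869
r = -109 / 800.9869 = -0.1361

-0.1361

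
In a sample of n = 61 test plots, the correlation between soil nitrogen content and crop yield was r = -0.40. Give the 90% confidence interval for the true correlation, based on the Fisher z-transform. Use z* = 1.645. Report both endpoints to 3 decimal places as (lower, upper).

z_r = atanh(-0.40) = -0.423649;  SE = 1/√(n−3) = 1/√58 = 0.131306
z-limits: -0.423649 ± 1.645·0.131306 = -0.423649 ± 0.215998 = [-0.639647, -0.207651]
ρ-limits: (tanh -0.639647, tanh -0.207651) = (-0.565, -0.205)

(-0.565, -0.205)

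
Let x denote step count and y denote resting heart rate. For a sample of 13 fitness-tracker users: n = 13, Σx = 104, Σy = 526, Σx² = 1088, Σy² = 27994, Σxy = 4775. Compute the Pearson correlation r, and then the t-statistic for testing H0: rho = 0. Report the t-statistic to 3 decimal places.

S_xy = nΣxy − ΣxΣy = 13·4775 − 104·526 = 62075 − 54704 = 7371
S_xx = nΣx² − (Σx)² = 13·1088 − 104² = 14144 − 10816 = 3328
S_yy = nΣy² − (Σy)² = 13·27994 − 526² = 363922 − 276676 = 87246
r = S_xy / √(S_xx·S_yy) = 7371 / √(3328·87246) = 7371 / √290354688 = 7371 / 17039.7972 = 0.4326
t = r·√(n−2)/√(1−r²) = 0.4326·√11 / √(1−0.187143) = 1.434772 / 0.901586 = 1.591

1.591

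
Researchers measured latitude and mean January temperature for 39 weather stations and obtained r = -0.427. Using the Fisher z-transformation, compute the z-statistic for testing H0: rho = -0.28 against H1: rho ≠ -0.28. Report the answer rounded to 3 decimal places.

-1.011

Fisher z: atanh(-0.427) = -0.456222, atanh(-0.28) = -0.287682
z = (z_r − z_0)·√(n−3) = (-0.456222 − (-0.287682))·√36 = -0.168540 · 6.000000 = -1.011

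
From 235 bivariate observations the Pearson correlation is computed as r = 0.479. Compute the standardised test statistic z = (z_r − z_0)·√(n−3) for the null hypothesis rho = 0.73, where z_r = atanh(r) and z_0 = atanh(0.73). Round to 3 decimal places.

-6.200

Fisher z: atanh(0.479) = 0.521686, atanh(0.73) = 0.928727
z = (z_r − z_0)·√(n−3) = (0.521686 − 0.928727)·√232 = -0.407041 · 15.231546 = -6.200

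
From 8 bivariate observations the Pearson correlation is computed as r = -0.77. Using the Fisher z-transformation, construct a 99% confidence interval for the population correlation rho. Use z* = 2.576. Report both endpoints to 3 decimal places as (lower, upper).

z_r = atanh(-0.77) = -1.020328;  SE = 1/√(n−3) = 1/√5 = 0.447214
z-limits: -1.020328 ± 2.576·0.447214 = -1.020328 ± 1.152023 = [-2.172351, 0.131695]
ρ-limits: (tanh -2.172351, tanh 0.131695) = (-0.974, 0.131)

(-0.974, 0.131)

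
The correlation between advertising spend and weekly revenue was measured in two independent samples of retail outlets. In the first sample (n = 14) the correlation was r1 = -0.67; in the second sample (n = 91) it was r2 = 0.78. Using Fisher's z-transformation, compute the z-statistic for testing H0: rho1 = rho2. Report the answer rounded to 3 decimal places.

z1 = atanh(-0.67) = -0.810743,  z2 = atanh(0.78) = 1.045371
SE = √(1/(n1−3) + 1/(n2−3)) = √(1/11 + 1/88) = √(0.0909091 + 0.0113636) = √0.1022727 = 0.319801
z = (z1 − z2)/SE = (-0.810743 − 1.045371) / 0.319801 = -1.856114 / 0.319801 = -5.804

-5.804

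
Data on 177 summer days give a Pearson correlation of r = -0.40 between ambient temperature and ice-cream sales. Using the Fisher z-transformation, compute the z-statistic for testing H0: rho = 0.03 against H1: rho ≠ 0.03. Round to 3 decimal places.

-5.984

z_r = atanh(-0.40) = -0.423649,  z_0 = atanh(0.03) = 0.030009
SE = 1/√(n−3) = 1/√174 = 0.075810
z = (z_r − z_0)/SE = (-0.423649 − 0.030009) / 0.075810 = -0.453658 / 0.075810 = -5.984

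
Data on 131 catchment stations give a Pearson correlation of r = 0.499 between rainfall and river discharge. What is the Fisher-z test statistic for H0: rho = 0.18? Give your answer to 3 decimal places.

z_r = atanh(0.499) = 0.547974,  z_0 = atanh(0.18) = 0.181983
SE = 1/√(n−3) = 1/√128 = 0.088388
z = (z_r − z_0)/SE = (0.547974 − 0.181983) / 0.088388 = 0.365991 / 0.088388 = 4.141

4.141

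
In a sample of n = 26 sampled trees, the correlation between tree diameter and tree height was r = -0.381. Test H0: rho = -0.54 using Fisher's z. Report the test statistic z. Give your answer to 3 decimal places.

0.973

Fisher z: atanh(-0.381) = -0.401229, atanh(-0.54) = -0.604156
z = (z_r − z_0)·√(n−3) = (-0.401229 − (-0.604156))·√23 = 0.202927 · 4.795832 = 0.973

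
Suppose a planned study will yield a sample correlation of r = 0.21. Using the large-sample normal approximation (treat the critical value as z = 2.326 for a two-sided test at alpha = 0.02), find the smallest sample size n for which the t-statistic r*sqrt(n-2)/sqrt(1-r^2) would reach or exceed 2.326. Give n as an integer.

r√(n−2)/√(1−r²) ≥ 2.326  ⇔  n−2 ≥ (2.326)²·(1−r²)/r²
(1−r²)/r² = (1−0.0441)/0.0441 = 21.6757
n ≥ 2 + 5.410276·21.6757 = 2 + 117.2715 = 119.2715
⌈119.2715⌉ = 120

120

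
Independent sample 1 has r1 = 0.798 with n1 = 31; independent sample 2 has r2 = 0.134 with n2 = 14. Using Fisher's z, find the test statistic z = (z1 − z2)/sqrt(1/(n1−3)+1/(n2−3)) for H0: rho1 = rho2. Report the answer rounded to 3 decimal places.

z1 = atanh(0.798) = 1.093081,  z2 = atanh(0.134) = 0.134811
SE = √(1/(n1−3) + 1/(n2−3)) = √(1/28 + 1/11) = √(0.0357143 + 0.0909091) = √0.1266234 = 0.355842
z = (z1 − z2)/SE = (1.093081 − 0.134811) / 0.355842 = 0.958270 / 0.355842 = 2.693

2.693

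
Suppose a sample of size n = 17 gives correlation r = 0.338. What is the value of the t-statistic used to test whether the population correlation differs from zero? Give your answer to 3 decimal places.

1 − r² = 1 − 0.114244 = 0.885756;  √(1−r²) = 0.941146
√(n−2) = √15 = 3.872983
t = r·√(n−2)/√(1−r²) = 0.338 · 3.872983 / 0.941146 = 1.391

1.391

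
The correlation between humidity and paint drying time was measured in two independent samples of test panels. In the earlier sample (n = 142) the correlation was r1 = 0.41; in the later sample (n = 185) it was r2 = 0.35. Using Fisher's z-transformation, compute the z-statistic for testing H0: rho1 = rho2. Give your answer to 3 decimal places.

0.623

z1 = atanh(0.41) = 0.435611,  z2 = atanh(0.35) = 0.365444
SE = √(1/(n1−3) + 1/(n2−3)) = √(1/139 + 1/182) = √(0.0071942 + 0.0054945) = √0.0126887 = 0.112644
z = (z1 − z2)/SE = (0.435611 − 0.365444) / 0.112644 = 0.070167 / 0.112644 = 0.623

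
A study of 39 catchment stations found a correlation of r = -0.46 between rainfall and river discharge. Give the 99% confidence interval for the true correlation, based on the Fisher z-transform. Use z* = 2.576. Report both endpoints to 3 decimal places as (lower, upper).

z_r = atanh(-0.46) = -0.497311;  SE = 1/√(n−3) = 1/√36 = 0.166667
z-limits: -0.497311 ± 2.576·0.166667 = -0.497311 ± 0.429334 = [-0.926645, -0.067977]
ρ-limits: (tanh -0.926645, tanh -0.067977) = (-0.729, -0.068)

(-0.729, -0.068)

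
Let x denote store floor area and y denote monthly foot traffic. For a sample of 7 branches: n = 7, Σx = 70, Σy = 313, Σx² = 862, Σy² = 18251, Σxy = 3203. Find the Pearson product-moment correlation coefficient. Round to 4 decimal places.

0.0879

Numerator: nΣxy − (Σx)(Σy) = 7·3203 − (70)(313) = 511
Denominator: √[(nΣx²−(Σx)²)(nΣy²−(Σy)²)]
  nΣx²−(Σx)² = 7·862 − 4900 = 1134;  nΣy²−(Σy)² = 7·18251 − 97969 = 29788
  √(1134·29788) = √33779592 = 5812.0213
r = 511 / 5812.0213 = 0.0879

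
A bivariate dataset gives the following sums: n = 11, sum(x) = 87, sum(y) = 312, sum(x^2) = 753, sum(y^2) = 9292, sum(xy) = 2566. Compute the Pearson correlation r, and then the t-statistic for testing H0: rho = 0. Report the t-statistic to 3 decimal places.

2.138

S_xy = nΣxy − ΣxΣy = 11·2566 − 87·312 = 28226 − 27144 = 1082
S_xx = nΣx² − (Σx)² = 11·753 − 87² = 8283 − 7569 = 714
S_yy = nΣy² − (Σy)² = 11·9292 − 312² = 102212 − 97344 = 4868
r = S_xy / √(S_xx·S_yy) = 1082 / √(714·4868) = 1082 / √3475752 = 1082 / 1864.3369 = 0.5804
t = r·√(n−2)/√(1−r²) = 0.5804·√9 / √(1−0.336864) = 1.741200 / 0.814332 = 2.138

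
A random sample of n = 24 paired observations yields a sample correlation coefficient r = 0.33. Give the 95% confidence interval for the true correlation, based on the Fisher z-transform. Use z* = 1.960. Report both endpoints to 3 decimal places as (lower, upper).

(-0.085, 0.647)

Fisher z: z_r = atanh(r) = ½·ln((1+0.33)/(1−0.33)) = 0.342828
SE(z) = 1/√(n−3) = 1/√21 = 0.218218
95% ⇒ z* = 1.960; margin = 1.960·0.218218 = 0.427707
CI on z-scale: (-0.084879, 0.770535)
Back-transform: tanh(-0.084879) = -0.084676, tanh(0.770535) = 0.647240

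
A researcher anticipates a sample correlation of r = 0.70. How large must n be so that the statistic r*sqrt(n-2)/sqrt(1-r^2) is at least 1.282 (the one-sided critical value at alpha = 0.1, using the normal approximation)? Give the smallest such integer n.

4

r√(n−2)/√(1−r²) ≥ 1.282  ⇔  n−2 ≥ (1.282)²·(1−r²)/r²
(1−r²)/r² = (1−0.4900)/0.4900 = 1.0408
n ≥ 2 + 1.643524·1.0408 = 2 + 1.7106 = 3.7106
⌈3.7106⌉ = 4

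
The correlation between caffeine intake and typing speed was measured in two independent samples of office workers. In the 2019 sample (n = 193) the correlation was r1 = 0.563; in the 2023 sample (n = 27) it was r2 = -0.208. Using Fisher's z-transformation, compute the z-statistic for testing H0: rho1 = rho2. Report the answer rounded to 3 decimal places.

Fisher z-transforms: z1 = atanh(0.563) = 0.637215, z2 = atanh(-0.208) = -0.211080; difference d = 0.848295
Var(d) = 1/190 + 1/24 = 0.0052632 + 0.0416667 = 0.0469299
z = d/√Var(d) = 0.848295 / √0.0469299 = 0.848295 / 0.216633 = 3.916

3.916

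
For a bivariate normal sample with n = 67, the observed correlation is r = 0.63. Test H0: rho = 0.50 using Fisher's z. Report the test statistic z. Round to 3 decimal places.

1.537

z_r = atanh(0.63) = 0.741416,  z_0 = atanh(0.50) = 0.549306
SE = 1/√(n−3) = 1/√64 = 0.125000
z = (z_r − z_0)/SE = (0.741416 − 0.549306) / 0.125000 = 0.192110 / 0.125000 = 1.537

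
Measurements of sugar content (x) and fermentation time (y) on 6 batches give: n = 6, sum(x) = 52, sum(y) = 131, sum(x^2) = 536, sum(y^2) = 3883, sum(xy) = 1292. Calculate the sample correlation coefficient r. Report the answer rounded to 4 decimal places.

S_xy = nΣxy − ΣxΣy = 6·1292 − 52·131 = 7752 − 6812 = 940
S_xx = nΣx² − (Σx)² = 6·536 − 52² = 3216 − 2704 = 512
S_yy = nΣy² − (Σy)² = 6·3883 − 131² = 23298 − 17161 = 6137
r = S_xy / √(S_xx·S_yy) = 940 / √(512·6137) = 940 / √3142144 = 940 / 1772.6094 = 0.5303

0.5303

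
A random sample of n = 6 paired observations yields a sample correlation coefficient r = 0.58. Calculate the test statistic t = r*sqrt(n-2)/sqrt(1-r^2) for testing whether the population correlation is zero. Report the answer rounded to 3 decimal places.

t = r·√(n−2) / √(1−r²) with r = 0.58, n = 6
  = 0.58·√4 / √(1 − 0.3364)
  = 0.58·2.000000 / 0.814616
  = 1.160000 / 0.814616 = 1.424

1.424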